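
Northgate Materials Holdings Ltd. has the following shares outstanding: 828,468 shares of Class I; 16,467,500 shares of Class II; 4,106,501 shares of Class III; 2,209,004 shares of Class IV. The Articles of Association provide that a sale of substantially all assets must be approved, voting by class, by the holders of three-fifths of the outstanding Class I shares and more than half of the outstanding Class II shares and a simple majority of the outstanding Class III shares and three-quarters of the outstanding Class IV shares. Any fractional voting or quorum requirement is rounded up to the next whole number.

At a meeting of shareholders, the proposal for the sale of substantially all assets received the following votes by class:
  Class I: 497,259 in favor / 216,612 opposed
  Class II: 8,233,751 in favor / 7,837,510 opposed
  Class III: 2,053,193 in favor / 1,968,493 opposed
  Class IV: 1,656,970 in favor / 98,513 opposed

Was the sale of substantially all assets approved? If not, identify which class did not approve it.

Class I: 3/5 of 828468 = 497080.80, rounded up to 497081; 497,081 required, 497,259 in favor — approved.
Class II: a majority of 16467500 is 8233751; 8,233,751 required, 8,233,751 in favor — approved.
Class III: a majority of 4106501 is 2053251; 2,053,251 required, 2,053,193 in favor — not approved.
Class IV: 3/4 of 2209004 = 1656753; 1,656,753 required, 1,656,970 in favor — approved.

Not approved — the Class III shares did not give the required vote.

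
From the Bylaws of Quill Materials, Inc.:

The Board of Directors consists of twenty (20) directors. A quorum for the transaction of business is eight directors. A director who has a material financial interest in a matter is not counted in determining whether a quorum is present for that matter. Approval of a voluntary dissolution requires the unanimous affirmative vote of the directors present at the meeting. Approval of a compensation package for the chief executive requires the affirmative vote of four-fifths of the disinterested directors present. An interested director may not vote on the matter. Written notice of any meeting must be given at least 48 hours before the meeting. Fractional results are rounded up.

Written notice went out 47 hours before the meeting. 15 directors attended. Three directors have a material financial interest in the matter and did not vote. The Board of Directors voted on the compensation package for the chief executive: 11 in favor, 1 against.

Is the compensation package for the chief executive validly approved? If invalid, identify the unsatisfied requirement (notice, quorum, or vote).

Invalid — notice requirement not satisfied.

Notice: 47 hours given; 48 required (47 < 48). Not satisfied.
Quorum: 15 present, but the 3 interested directors do not count, leaving 12. Quorum is 8. Satisfied.
Vote: the compensation package for the chief executive requires four-fifths of the disinterested directors present (15 − 3 = 12). 4/5 of 12 = 9.60, rounded up to 10, so 10 affirmative votes are needed; 11 voted in favor. Satisfied.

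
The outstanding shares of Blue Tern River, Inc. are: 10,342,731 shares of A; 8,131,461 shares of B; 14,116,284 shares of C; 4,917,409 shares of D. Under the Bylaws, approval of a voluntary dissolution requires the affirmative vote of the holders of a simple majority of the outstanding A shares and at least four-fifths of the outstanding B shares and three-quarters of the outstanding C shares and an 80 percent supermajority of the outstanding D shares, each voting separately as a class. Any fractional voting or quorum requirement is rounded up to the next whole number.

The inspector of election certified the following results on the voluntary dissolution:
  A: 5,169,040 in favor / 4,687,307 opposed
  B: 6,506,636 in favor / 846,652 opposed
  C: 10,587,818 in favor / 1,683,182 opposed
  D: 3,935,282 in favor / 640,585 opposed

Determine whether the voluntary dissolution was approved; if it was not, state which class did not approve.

A: a majority of 10342731 is 5171366; 5,171,366 required, 5,169,040 in favor — not approved.
B: 4/5 of 8131461 = 6505168.80, rounded up to 6505169; 6,505,169 required, 6,506,636 in favor — approved.
C: 3/4 of 14116284 = 10587213; 10,587,213 required, 10,587,818 in favor — approved.
D: 4/5 of 4917409 = 3933927.20, rounded up to 3933928; 3,933,928 required, 3,935,282 in favor — approved.

Not approved — the A shares did not give the required vote.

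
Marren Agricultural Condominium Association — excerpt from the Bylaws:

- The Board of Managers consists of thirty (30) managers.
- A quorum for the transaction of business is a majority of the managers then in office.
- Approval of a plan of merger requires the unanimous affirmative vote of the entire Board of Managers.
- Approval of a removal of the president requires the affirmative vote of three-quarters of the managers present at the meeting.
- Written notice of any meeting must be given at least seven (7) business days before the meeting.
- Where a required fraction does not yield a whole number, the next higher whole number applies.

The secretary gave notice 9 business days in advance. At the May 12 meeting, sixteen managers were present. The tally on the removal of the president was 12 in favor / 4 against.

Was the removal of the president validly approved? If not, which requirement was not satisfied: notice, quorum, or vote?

Valid — all requirements satisfied.

Notice: 9 business days given; 7 required (9 ≥ 7). Satisfied.
Quorum: 16 present; quorum is 16. Satisfied.
Vote: the removal of the president requires three-fourths of the managers present (16). 3/4 of 16 = 12, so 12 affirmative votes are needed; 12 voted in favor. Satisfied.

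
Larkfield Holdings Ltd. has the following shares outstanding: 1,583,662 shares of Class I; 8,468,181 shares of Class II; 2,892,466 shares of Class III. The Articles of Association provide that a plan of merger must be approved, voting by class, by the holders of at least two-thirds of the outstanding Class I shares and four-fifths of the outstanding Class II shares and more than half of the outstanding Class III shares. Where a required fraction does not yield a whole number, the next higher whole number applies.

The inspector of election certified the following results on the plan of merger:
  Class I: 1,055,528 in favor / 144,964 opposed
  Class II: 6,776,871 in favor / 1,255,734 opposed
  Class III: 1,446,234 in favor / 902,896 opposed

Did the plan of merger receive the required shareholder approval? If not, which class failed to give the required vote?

Not approved — the Class I shares did not give the required vote.

Class I: 2/3 of 1583662 = 1055774.67, rounded up to 1055775; 1,055,775 required, 1,055,528 in favor — not approved.
Class II: 4/5 of 8468181 = 6774544.80, rounded up to 6774545; 6,774,545 required, 6,776,871 in favor — approved.
Class III: a majority of 2892466 is 1446234; 1,446,234 required, 1,446,234 in favor — approved.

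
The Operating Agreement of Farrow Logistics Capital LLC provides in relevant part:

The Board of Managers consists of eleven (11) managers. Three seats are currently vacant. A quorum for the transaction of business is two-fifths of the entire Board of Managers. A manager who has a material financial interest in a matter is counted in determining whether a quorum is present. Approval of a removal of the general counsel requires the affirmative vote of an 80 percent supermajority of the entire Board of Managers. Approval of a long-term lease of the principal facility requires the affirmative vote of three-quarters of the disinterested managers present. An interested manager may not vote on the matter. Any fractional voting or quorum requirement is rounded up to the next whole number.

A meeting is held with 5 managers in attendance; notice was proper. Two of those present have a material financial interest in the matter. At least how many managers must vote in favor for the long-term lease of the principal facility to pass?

3

The long-term lease of the principal facility requires three-fourths of the disinterested managers present (5 − 2 = 3).
3/4 of 3 = 2.25, rounded up to 3.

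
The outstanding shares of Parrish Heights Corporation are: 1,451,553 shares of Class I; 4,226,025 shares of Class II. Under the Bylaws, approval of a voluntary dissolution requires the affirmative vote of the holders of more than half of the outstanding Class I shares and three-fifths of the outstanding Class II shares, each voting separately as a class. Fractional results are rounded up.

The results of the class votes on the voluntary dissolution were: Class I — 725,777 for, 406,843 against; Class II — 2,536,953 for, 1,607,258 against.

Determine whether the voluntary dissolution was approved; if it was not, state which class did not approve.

Class I: a majority of 1451553 is 725777; 725,777 required, 725,777 in favor — approved.
Class II: 3/5 of 4226025 = 2535615; 2,535,615 required, 2,536,953 in favor — approved.

Approved — every class gave the required vote.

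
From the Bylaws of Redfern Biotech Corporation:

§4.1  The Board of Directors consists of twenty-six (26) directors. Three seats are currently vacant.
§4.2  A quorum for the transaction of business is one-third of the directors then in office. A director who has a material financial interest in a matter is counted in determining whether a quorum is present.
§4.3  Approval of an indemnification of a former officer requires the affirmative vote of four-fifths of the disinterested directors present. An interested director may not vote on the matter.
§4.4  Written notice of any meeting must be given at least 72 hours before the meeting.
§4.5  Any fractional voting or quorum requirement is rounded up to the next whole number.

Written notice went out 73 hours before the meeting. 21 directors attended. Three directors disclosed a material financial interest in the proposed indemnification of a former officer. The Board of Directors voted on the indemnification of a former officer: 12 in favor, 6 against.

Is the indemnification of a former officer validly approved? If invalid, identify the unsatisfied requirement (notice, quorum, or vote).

Notice: 73 hours given; 72 required (73 ≥ 72). Satisfied.
Quorum: 21 present (interested directors count toward quorum); quorum is 8. Satisfied.
Vote: the indemnification of a former officer requires four-fifths of the disinterested directors present (21 − 3 = 18). 4/5 of 18 = 14.40, rounded up to 15, so 15 affirmative votes are needed; 12 voted in favor. Not satisfied.

Invalid — vote requirement not satisfied.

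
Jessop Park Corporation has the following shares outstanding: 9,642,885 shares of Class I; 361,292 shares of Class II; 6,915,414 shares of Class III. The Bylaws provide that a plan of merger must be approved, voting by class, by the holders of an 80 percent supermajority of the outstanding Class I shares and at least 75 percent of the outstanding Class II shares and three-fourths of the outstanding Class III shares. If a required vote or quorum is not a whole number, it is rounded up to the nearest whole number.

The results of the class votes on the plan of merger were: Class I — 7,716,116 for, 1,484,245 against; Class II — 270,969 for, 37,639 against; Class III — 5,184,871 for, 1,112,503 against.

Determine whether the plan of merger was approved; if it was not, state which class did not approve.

Class I: 4/5 of 9642885 = 7714308; 7,714,308 required, 7,716,116 in favor — approved.
Class II: 3/4 of 361292 = 270969; 270,969 required, 270,969 in favor — approved.
Class III: 3/4 of 6915414 = 5186560.50, rounded up to 5186561; 5,186,561 required, 5,184,871 in favor — not approved.

Not approved — the Class III shares did not give the required vote.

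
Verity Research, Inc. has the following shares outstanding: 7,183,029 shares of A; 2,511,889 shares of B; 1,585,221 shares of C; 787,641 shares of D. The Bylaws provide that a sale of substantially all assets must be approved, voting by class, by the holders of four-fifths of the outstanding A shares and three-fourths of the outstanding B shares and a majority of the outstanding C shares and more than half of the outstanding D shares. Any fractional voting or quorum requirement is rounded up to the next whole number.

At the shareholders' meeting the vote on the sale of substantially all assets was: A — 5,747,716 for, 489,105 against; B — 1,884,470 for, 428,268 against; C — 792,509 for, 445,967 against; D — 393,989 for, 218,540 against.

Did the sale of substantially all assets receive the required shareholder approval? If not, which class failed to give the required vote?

Not approved — the C shares did not give the required vote.

A: 4/5 of 7183029 = 5746423.20, rounded up to 5746424; 5,746,424 required, 5,747,716 in favor — approved.
B: 3/4 of 2511889 = 1883916.75, rounded up to 1883917; 1,883,917 required, 1,884,470 in favor — approved.
C: a majority of 1585221 is 792611; 792,611 required, 792,509 in favor — not approved.
D: a majority of 787641 is 393821; 393,821 required, 393,989 in favor — approved.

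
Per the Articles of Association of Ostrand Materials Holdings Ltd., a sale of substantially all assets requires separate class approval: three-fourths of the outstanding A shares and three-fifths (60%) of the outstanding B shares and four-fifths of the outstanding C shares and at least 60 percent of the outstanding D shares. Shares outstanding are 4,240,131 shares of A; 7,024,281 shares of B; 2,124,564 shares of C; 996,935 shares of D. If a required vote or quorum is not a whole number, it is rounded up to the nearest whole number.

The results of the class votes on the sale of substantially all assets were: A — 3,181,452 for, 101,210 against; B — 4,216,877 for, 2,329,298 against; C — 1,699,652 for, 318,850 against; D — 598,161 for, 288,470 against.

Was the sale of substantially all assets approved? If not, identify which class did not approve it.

A: 3/4 of 4240131 = 3180098.25, rounded up to 3180099; 3,180,099 required, 3,181,452 in favor — approved.
B: 3/5 of 7024281 = 4214568.60, rounded up to 4214569; 4,214,569 required, 4,216,877 in favor — approved.
C: 4/5 of 2124564 = 1699651.20, rounded up to 1699652; 1,699,652 required, 1,699,652 in favor — approved.
D: 3/5 of 996935 = 598161; 598,161 required, 598,161 in favor — approved.

Approved — every class gave the required vote.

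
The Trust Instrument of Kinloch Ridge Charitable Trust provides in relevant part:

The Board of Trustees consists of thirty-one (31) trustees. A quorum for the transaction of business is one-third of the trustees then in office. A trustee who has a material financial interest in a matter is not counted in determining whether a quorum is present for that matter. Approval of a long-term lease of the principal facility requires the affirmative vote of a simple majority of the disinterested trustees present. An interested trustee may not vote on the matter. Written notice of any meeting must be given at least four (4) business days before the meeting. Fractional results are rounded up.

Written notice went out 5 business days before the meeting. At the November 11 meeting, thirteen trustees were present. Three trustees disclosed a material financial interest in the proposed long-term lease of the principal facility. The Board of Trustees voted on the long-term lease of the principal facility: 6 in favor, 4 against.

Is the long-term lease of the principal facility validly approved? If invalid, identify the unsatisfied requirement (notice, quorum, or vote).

Notice: 5 business days given; 4 required (5 ≥ 4). Satisfied.
Quorum: 13 present, but the 3 interested trustees do not count, leaving 10. Quorum is 11. Not satisfied.
Vote: the long-term lease of the principal facility requires a majority of the disinterested trustees present (13 − 3 = 10). A majority of 10 is 6, so 6 affirmative votes are needed; 6 voted in favor. Satisfied. (Moot — without a quorum no business can be validly transacted.)

Invalid — quorum requirement not satisfied.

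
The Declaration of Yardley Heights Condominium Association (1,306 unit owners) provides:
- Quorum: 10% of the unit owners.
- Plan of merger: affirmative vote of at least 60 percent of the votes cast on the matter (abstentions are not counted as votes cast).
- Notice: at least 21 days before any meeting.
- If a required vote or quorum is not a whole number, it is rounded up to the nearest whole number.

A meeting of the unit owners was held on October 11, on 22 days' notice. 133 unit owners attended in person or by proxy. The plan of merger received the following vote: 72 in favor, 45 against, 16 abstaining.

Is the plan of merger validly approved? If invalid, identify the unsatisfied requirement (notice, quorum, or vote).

Valid — all requirements satisfied.

Notice: 22 days given; 21 required. Satisfied.
Quorum: 10% of 1,306 = 130.60, rounded up to 131; 133 present. Satisfied.
Vote: requires three-fifths of the votes cast (133 − 16 abstaining = 117); 3/5 of 117 = 70.20, rounded up to 71, so 71 needed; 72 in favor. Satisfied.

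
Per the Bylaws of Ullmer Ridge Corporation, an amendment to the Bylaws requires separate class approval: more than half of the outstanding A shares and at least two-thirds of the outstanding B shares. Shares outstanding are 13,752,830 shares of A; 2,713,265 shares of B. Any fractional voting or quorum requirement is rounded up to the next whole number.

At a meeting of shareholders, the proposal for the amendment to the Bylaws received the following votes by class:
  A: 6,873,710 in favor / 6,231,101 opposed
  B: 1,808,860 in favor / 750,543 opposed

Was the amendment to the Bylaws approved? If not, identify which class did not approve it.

Not approved — the A shares did not give the required vote.

A: a majority of 13752830 is 6876416; 6,876,416 required, 6,873,710 in favor — not approved.
B: 2/3 of 2713265 = 1808843.33, rounded up to 1808844; 1,808,844 required, 1,808,860 in favor — approved.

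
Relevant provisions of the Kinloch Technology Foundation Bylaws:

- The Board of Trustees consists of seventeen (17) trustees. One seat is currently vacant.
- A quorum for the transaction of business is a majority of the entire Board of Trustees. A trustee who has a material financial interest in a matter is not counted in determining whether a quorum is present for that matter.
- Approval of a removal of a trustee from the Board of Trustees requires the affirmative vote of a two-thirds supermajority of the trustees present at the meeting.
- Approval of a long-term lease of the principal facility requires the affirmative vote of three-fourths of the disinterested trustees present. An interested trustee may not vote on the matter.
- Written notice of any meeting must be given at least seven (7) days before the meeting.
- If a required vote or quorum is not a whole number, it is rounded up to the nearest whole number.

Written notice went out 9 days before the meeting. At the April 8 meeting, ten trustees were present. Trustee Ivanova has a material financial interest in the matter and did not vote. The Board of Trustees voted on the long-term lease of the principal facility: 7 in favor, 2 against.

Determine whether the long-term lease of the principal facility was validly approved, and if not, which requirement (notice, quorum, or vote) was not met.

Valid — all requirements satisfied.

Notice: 9 days given; 7 required (9 ≥ 7). Satisfied.
Quorum: 10 present, but the 1 interested trustee does not count, leaving 9. Quorum is 9. Satisfied.
Vote: the long-term lease of the principal facility requires three-fourths of the disinterested trustees present (10 − 1 = 9). 3/4 of 9 = 6.75, rounded up to 7, so 7 affirmative votes are needed; 7 voted in favor. Satisfied.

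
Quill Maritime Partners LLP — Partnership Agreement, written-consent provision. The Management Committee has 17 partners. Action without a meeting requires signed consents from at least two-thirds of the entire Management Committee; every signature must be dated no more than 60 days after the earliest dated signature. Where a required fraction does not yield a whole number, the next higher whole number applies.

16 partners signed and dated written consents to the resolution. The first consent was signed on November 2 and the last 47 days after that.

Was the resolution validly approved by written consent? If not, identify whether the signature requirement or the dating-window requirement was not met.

Signatures required: at least two-thirds of 17 — 2/3 of 17 = 11.33, rounded up to 12, so 12 needed; 16 signed. Sufficient.
Dating window: the latest signature is 47 days after the earliest; the limit is 60 days. Within the window.

Effective — both the signature and dating-window requirements are satisfied.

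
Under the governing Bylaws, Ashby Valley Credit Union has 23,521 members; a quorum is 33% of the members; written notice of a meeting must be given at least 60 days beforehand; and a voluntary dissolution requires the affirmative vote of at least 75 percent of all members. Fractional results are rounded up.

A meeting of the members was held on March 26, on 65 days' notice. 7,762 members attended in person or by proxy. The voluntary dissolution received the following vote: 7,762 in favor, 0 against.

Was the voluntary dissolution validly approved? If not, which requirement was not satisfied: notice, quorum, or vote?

Invalid — vote requirement not satisfied.

Notice: 65 days given; 60 required. Satisfied.
Quorum: 33% of 23,521 = 7,761.93, rounded up to 7,762; 7,762 present. Satisfied.
Vote: requires three-fourths of all members (23,521); 3/4 of 23521 = 17640.75, rounded up to 17641, so 17,641 needed; 7,762 in favor. Not satisfied.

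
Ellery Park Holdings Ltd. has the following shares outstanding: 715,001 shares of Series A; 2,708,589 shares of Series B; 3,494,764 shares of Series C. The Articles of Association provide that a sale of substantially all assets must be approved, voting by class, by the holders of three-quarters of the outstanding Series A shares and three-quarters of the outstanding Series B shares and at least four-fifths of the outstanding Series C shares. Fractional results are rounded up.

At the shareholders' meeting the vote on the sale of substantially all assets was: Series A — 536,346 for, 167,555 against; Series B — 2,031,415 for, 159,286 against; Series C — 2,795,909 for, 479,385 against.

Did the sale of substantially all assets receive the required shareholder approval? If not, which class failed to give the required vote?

Series A: 3/4 of 715001 = 536250.75, rounded up to 536251; 536,251 required, 536,346 in favor — approved.
Series B: 3/4 of 2708589 = 2031441.75, rounded up to 2031442; 2,031,442 required, 2,031,415 in favor — not approved.
Series C: 4/5 of 3494764 = 2795811.20, rounded up to 2795812; 2,795,812 required, 2,795,909 in favor — approved.

Not approved — the Series B shares did not give the required vote.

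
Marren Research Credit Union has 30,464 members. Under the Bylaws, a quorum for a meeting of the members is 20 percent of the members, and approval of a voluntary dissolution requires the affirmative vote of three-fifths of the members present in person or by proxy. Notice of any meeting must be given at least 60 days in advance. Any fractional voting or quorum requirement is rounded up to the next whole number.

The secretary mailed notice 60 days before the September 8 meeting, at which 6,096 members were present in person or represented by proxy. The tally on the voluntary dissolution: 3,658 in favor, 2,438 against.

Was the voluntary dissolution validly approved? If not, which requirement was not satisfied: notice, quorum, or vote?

Valid — all requirements satisfied.

Notice: 60 days given; 60 required. Satisfied.
Quorum: 20% of 30,464 = 6,092.80, rounded up to 6,093; 6,096 present. Satisfied.
Vote: requires three-fifths of those present (6,096); 3/5 of 6096 = 3657.60, rounded up to 3658, so 3,658 needed; 3,658 in favor. Satisfied.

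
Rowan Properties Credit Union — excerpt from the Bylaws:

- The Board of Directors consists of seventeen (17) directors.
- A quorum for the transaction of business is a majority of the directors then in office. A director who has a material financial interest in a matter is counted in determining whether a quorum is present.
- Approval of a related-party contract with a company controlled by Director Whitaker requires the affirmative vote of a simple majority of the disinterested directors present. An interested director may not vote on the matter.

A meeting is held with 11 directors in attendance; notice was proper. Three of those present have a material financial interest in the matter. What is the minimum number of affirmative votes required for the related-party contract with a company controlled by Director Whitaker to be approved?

The related-party contract with a company controlled by Director Whitaker requires a majority of the disinterested directors present (11 − 3 = 8).
A majority of 8 is 5.

5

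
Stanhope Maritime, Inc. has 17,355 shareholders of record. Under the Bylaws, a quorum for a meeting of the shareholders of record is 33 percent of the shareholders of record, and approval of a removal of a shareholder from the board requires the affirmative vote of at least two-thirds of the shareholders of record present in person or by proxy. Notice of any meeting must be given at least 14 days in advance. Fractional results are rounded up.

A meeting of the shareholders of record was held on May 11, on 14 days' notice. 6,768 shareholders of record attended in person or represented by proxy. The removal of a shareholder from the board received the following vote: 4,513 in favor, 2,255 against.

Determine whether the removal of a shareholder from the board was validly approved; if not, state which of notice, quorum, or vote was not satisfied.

Notice: 14 days given; 14 required. Satisfied.
Quorum: 33% of 17,355 = 5,727.15, rounded up to 5,728; 6,768 present. Satisfied.
Vote: requires two-thirds of those present (6,768); 2/3 of 6768 = 4512, so 4,512 needed; 4,513 in favor. Satisfied.

Valid — all requirements satisfied.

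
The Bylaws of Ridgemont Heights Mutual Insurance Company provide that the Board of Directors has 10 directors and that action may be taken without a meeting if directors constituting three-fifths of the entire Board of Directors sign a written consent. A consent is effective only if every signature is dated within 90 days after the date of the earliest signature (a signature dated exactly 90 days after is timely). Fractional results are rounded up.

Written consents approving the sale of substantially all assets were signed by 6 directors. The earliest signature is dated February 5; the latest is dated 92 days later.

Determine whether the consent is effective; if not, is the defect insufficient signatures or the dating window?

Signatures required: three-fifths of 10 — 3/5 of 10 = 6, so 6 needed; 6 signed. Sufficient.
Dating window: the latest signature is 92 days after the earliest; the limit is 90 days. Outside the window.

Not effective — dating-window requirement not satisfied.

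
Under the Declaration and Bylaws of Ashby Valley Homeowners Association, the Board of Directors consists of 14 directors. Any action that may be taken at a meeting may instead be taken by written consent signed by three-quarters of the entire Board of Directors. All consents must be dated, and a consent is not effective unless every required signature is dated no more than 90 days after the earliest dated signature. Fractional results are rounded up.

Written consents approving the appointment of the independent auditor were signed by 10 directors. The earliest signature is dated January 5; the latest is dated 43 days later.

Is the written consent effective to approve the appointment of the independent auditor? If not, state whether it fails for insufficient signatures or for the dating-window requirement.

Signatures required: three-quarters of 14 — 3/4 of 14 = 10.50, rounded up to 11, so 11 needed; 10 signed. Insufficient.
Dating window: the latest signature is 43 days after the earliest; the limit is 90 days. Within the window.

Not effective — insufficient signatures.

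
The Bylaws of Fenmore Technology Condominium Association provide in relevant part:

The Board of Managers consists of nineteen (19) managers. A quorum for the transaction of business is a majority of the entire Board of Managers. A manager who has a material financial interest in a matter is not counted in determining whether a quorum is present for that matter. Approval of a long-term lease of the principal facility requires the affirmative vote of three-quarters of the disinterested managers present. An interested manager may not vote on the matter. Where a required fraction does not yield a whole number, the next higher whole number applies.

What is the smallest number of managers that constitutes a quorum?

A majority of 19 is 10.

10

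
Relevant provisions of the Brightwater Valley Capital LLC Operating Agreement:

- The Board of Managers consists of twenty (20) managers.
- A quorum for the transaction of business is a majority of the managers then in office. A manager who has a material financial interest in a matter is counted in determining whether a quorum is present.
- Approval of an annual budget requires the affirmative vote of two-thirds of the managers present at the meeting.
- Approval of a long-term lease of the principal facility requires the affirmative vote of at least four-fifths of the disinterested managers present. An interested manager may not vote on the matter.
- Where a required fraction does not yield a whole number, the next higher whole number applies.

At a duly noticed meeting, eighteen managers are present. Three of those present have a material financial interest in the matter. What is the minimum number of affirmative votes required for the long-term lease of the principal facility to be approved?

The long-term lease of the principal facility requires four-fifths of the disinterested managers present (18 − 3 = 15).
4/5 of 15 = 12.

12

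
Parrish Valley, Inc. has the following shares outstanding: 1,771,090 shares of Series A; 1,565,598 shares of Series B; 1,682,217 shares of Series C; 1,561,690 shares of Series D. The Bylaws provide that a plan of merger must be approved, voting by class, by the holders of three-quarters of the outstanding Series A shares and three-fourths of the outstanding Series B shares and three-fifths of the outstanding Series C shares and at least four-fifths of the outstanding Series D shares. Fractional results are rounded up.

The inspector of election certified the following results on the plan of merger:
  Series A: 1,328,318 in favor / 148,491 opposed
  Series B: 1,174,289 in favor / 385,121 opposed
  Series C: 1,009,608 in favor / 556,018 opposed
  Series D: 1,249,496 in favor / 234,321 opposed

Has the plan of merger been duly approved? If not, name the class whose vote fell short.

Series A: 3/4 of 1771090 = 1328317.50, rounded up to 1328318; 1,328,318 required, 1,328,318 in favor — approved.
Series B: 3/4 of 1565598 = 1174198.50, rounded up to 1174199; 1,174,199 required, 1,174,289 in favor — approved.
Series C: 3/5 of 1682217 = 1009330.20, rounded up to 1009331; 1,009,331 required, 1,009,608 in favor — approved.
Series D: 4/5 of 1561690 = 1249352; 1,249,352 required, 1,249,496 in favor — approved.

Approved — every class gave the required vote.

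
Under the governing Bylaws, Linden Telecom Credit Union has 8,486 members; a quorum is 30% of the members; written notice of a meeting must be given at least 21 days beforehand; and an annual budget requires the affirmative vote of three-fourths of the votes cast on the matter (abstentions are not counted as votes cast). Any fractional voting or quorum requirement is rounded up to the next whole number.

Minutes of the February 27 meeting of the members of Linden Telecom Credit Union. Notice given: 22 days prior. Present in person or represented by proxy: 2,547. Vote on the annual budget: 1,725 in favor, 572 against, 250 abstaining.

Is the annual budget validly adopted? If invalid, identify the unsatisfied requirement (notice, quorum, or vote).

Notice: 22 days given; 21 required. Satisfied.
Quorum: 30% of 8,486 = 2,545.80, rounded up to 2,546; 2,547 present. Satisfied.
Vote: requires three-fourths of the votes cast (2,547 − 250 abstaining = 2,297); 3/4 of 2297 = 1722.75, rounded up to 1723, so 1,723 needed; 1,725 in favor. Satisfied.

Valid — all requirements satisfied.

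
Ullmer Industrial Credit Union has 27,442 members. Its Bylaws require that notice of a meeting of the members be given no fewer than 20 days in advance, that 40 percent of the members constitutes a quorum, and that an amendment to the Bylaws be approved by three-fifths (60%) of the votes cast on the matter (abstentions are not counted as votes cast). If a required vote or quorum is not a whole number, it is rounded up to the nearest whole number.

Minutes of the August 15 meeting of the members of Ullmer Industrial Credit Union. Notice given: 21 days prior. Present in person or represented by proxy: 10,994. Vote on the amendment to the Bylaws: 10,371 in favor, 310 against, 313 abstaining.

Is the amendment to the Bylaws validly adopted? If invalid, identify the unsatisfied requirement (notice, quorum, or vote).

Valid — all requirements satisfied.

Notice: 21 days given; 20 required. Satisfied.
Quorum: 40% of 27,442 = 10,976.80, rounded up to 10,977; 10,994 present. Satisfied.
Vote: requires three-fifths of the votes cast (10,994 − 313 abstaining = 10,681); 3/5 of 10681 = 6408.60, rounded up to 6409, so 6,409 needed; 10,371 in favor. Satisfied.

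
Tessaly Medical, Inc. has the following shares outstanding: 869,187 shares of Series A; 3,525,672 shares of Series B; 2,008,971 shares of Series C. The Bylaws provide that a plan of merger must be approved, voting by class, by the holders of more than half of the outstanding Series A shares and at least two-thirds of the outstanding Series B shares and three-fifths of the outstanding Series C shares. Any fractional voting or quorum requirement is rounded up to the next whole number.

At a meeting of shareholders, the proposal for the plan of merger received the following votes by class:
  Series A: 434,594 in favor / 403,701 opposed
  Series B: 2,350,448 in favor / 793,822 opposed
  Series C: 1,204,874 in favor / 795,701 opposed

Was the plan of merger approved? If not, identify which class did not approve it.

Series A: a majority of 869187 is 434594; 434,594 required, 434,594 in favor — approved.
Series B: 2/3 of 3525672 = 2350448; 2,350,448 required, 2,350,448 in favor — approved.
Series C: 3/5 of 2008971 = 1205382.60, rounded up to 1205383; 1,205,383 required, 1,204,874 in favor — not approved.

Not approved — the Series C shares did not give the required vote.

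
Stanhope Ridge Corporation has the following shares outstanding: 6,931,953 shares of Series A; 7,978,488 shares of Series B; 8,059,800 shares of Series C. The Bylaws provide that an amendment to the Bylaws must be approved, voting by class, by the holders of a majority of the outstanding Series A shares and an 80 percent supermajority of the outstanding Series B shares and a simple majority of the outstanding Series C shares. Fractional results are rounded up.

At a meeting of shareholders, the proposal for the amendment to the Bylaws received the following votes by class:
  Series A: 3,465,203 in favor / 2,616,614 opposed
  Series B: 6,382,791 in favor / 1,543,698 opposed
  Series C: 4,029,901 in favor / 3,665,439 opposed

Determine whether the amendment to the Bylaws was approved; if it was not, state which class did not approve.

Series A: a majority of 6931953 is 3465977; 3,465,977 required, 3,465,203 in favor — not approved.
Series B: 4/5 of 7978488 = 6382790.40, rounded up to 6382791; 6,382,791 required, 6,382,791 in favor — approved.
Series C: a majority of 8059800 is 4029901; 4,029,901 required, 4,029,901 in favor — approved.

Not approved — the Series A shares did not give the required vote.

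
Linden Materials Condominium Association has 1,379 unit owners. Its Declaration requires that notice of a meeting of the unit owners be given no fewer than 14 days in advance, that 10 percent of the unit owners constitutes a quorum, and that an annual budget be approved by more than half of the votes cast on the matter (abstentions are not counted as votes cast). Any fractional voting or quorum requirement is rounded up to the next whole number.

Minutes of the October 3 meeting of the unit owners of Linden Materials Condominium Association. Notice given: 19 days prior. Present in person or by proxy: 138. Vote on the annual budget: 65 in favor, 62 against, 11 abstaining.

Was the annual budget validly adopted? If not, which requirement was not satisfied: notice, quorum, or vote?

Notice: 19 days given; 14 required. Satisfied.
Quorum: 10% of 1,379 = 137.90, rounded up to 138; 138 present. Satisfied.
Vote: requires a majority of the votes cast (138 − 11 abstaining = 127); a majority of 127 is 64, so 64 needed; 65 in favor. Satisfied.

Valid — all requirements satisfied.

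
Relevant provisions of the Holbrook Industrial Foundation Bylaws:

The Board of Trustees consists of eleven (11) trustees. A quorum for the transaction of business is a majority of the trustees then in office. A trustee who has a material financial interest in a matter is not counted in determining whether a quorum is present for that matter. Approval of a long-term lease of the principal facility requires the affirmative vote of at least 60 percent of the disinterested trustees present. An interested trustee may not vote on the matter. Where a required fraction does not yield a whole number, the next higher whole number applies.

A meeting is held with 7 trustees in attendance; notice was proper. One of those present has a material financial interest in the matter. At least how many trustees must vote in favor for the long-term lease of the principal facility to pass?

The long-term lease of the principal facility requires three-fifths of the disinterested trustees present (7 − 1 = 6).
3/5 of 6 = 3.60, rounded up to 4.

4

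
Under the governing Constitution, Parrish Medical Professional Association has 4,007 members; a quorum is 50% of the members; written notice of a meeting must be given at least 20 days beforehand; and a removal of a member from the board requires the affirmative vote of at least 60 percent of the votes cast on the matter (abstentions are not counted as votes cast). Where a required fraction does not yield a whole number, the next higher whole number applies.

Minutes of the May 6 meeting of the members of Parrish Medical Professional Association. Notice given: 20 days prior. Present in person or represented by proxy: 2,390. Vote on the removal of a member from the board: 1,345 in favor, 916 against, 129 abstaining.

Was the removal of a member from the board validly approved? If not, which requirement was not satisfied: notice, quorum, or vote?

Notice: 20 days given; 20 required. Satisfied.
Quorum: 50% of 4,007 = 2,003.50, rounded up to 2,004; 2,390 present. Satisfied.
Vote: requires three-fifths of the votes cast (2,390 − 129 abstaining = 2,261); 3/5 of 2261 = 1356.60, rounded up to 1357, so 1,357 needed; 1,345 in favor. Not satisfied.

Invalid — vote requirement not satisfied.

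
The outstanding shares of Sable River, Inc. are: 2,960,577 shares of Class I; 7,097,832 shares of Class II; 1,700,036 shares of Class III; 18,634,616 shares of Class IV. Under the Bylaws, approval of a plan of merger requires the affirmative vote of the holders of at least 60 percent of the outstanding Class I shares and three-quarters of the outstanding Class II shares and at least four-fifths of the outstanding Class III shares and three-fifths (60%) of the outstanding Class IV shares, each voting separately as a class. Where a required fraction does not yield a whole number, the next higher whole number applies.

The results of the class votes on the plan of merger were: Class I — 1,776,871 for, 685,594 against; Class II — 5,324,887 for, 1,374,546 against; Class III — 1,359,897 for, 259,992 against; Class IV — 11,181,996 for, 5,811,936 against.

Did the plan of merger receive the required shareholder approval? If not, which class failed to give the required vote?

Class I: 3/5 of 2960577 = 1776346.20, rounded up to 1776347; 1,776,347 required, 1,776,871 in favor — approved.
Class II: 3/4 of 7097832 = 5323374; 5,323,374 required, 5,324,887 in favor — approved.
Class III: 4/5 of 1700036 = 1360028.80, rounded up to 1360029; 1,360,029 required, 1,359,897 in favor — not approved.
Class IV: 3/5 of 18634616 = 11180769.60, rounded up to 11180770; 11,180,770 required, 11,181,996 in favor — approved.

Not approved — the Class III shares did not give the required vote.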